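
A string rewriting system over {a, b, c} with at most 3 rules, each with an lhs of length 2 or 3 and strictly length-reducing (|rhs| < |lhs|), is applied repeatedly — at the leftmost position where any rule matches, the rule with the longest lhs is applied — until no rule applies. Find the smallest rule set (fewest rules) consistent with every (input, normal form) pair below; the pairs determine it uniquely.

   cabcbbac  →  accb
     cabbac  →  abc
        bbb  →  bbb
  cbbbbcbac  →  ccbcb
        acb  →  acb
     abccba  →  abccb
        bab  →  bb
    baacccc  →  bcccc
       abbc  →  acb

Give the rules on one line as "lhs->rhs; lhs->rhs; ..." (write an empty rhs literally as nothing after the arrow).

ba->b; bbc->cb; cab->a

  | cabcbbac => acbbac => acbbc => accb
  | cabbac => abac => abc
  | bbb
  | cbbbbcbac => cbbcbbac => ccbbbac => ccbbbc => ccbcb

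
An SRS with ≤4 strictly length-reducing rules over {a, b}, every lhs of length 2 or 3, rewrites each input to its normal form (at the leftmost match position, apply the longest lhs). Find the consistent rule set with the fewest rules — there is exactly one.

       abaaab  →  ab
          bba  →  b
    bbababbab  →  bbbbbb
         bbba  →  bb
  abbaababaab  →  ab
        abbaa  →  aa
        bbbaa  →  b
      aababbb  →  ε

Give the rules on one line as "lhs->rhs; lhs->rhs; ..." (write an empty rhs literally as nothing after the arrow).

aaa->a; abb->; ba->; bab->bb

  | abaaab => aaab => ab
  | bba => b
  | bbababbab => bbbabbab => bbbbbab => bbbbbb
  | bbba => bb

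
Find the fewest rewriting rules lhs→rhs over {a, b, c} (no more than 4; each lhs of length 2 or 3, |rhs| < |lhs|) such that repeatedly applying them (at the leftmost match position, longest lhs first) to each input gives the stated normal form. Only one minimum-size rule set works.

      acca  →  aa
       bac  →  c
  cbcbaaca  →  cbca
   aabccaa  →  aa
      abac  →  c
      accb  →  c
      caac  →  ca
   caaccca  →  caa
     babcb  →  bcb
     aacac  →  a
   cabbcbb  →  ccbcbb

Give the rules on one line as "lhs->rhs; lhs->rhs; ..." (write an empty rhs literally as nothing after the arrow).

  | acca => aa
  | bac => c
  | cbcbaaca => cbcaca => cbca
  | aabccaa => acccaa => acaa => aa

ab->c; ac->; acc->a; ba->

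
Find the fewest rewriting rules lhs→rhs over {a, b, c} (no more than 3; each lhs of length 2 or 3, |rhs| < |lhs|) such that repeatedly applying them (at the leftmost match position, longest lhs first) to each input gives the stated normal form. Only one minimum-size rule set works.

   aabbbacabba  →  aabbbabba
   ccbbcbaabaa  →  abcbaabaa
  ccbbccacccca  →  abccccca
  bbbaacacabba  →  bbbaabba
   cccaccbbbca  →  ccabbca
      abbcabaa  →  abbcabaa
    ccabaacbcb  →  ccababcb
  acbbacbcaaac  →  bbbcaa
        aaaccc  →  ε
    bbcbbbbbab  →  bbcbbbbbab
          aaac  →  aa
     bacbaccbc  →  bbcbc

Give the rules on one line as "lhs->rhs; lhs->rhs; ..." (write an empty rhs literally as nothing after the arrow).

ac->; ccb->a

  | aabbbacabba => aabbbabba
  | ccbbcbaabaa => abcbaabaa
  | ccbbccacccca => abccacccca => abccccca
  | bbbaacacabba => bbbaacabba => bbbaabba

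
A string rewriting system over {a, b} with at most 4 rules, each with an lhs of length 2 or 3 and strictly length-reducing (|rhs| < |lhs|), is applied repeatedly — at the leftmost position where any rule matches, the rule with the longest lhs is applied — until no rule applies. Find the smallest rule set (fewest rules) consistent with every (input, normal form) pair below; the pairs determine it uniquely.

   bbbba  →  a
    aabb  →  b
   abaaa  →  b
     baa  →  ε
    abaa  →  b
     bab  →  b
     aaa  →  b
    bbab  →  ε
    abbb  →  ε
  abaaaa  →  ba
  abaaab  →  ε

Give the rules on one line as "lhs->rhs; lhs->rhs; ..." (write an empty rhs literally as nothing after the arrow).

  | bbbba => bba => a
  | aabb => bbb => b
  | abaaa => aaa => b
  | baa => bb => ε

aa->b; aaa->b; ab->; bb->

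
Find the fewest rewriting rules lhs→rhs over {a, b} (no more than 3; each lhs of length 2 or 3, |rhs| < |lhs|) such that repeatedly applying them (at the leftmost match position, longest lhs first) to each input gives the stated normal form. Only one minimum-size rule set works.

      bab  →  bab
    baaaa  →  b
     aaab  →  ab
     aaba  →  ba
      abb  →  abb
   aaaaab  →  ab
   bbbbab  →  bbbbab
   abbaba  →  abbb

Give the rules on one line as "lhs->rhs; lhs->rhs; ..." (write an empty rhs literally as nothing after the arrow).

aa->; aba->b

  | bab
  | baaaa => baa => b
  | aaab => ab
  | aaba => ba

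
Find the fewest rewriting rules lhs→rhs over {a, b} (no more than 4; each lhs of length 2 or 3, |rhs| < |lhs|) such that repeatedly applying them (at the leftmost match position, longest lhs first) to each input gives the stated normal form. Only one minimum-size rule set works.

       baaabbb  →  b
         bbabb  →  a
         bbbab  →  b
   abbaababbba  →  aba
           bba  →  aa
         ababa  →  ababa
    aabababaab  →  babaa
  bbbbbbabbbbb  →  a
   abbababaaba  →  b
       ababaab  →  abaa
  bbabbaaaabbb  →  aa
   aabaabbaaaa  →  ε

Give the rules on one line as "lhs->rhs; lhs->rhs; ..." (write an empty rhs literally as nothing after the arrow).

aaa->; aab->b; bb->a; bbb->aa

  | baaabbb => bbbb => aab => b
  | bbabb => aabb => bb => a
  | bbbab => aaab => b
  | abbaababbba => aaaababbba => ababbba => abaaaa => aba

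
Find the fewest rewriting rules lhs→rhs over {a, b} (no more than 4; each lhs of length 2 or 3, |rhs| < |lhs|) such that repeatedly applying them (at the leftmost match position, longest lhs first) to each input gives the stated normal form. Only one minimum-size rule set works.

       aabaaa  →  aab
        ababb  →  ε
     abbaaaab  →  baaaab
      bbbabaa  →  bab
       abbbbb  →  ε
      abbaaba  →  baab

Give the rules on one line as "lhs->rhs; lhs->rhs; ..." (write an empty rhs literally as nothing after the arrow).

  | aabaaa => aabaa => aaba => aab
  | ababb => abbb => bb => ε
  | abbaaaab => baaaab
  | bbbabaa => babaa => baba => bab

aba->ab; abb->b; bb->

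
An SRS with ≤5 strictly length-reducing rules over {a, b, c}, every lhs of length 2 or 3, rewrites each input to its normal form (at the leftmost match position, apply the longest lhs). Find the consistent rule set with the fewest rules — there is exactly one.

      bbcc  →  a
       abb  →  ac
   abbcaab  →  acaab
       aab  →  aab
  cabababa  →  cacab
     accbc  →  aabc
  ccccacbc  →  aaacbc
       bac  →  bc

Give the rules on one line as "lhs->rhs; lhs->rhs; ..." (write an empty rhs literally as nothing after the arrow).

  | bbcc => cc => a
  | abb => ac
  | abbcaab => acaab
  | aab

ba->b; bb->c; bbc->c; cc->a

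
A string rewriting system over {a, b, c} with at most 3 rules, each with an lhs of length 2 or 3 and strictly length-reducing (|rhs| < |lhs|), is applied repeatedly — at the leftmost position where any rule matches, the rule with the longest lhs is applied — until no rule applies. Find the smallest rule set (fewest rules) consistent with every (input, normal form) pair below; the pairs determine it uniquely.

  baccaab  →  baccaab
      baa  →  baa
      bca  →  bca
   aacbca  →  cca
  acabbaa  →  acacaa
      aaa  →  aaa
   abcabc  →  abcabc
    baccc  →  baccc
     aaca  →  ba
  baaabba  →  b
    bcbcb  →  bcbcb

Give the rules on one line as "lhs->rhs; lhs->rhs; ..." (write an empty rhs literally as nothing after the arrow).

  | baccaab
  | baa
  | bca
  | aacbca => bbca => cca

aac->b; aba->; bb->c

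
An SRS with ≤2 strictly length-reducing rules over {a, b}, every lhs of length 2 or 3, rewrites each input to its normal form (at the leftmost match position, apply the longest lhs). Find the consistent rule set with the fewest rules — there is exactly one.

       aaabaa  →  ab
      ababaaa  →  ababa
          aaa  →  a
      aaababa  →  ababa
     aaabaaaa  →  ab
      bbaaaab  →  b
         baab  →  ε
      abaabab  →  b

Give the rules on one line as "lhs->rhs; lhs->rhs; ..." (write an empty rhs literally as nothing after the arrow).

  | aaabaa => abaa => ab
  | ababaaa => ababa
  | aaa => a
  | aaababa => ababa

aa->; bb->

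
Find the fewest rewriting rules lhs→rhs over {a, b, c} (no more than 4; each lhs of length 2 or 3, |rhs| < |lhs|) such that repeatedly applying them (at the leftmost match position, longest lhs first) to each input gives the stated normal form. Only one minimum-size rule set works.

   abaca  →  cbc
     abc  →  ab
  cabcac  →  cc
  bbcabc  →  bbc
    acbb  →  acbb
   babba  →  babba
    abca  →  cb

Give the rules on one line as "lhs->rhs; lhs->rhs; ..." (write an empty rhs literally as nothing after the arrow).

aba->cb; abc->ab; ca->c; cab->

  | abaca => cbca => cbc
  | abc => ab
  | cabcac => cac => cc
  | bbcabc => bbc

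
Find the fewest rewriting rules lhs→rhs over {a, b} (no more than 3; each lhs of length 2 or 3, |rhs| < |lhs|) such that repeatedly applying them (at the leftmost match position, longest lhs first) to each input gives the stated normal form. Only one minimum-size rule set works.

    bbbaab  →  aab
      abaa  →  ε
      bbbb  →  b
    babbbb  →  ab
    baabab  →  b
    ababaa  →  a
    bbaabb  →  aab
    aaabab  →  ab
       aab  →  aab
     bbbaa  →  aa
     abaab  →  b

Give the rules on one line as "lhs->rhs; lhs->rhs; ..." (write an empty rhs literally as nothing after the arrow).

aaa->; ba->a; bb->b

  | bbbaab => bbaab => baab => aab
  | abaa => aaa => ε
  | bbbb => bbb => bb => b
  | babbbb => abbbb => abbb => abb => ab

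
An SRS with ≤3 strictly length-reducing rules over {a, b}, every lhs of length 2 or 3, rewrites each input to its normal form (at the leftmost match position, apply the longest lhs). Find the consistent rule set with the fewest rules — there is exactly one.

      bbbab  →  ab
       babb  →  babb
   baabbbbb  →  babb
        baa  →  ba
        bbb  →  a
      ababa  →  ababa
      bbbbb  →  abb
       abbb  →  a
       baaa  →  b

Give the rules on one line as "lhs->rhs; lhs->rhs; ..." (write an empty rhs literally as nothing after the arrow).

aa->a; aaa->; bbb->a

  | bbbab => aab => ab
  | babb
  | baabbbbb => babbbbb => baabb => babb
  | baa => ba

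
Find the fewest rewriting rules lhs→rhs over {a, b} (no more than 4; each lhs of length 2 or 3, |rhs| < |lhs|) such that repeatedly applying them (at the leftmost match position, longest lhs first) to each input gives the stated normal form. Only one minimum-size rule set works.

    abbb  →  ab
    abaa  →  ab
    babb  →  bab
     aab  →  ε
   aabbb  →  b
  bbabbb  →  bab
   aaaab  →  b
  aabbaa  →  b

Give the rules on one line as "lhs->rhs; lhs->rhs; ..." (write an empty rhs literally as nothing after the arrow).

  | abbb => abb => ab
  | abaa => abb => ab
  | babb => bab
  | aab => ε

aa->b; aab->; bb->b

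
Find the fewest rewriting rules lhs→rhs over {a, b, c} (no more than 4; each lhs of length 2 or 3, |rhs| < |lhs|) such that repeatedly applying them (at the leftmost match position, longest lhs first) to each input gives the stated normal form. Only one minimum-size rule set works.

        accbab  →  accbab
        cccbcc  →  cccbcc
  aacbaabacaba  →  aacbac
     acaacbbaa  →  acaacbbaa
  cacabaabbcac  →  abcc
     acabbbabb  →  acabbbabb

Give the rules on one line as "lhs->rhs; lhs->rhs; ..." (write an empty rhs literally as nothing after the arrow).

aba->; bca->c; cac->

  | accbab
  | cccbcc
  | aacbaabacaba => aacbacaba => aacbac
  | acaacbbaa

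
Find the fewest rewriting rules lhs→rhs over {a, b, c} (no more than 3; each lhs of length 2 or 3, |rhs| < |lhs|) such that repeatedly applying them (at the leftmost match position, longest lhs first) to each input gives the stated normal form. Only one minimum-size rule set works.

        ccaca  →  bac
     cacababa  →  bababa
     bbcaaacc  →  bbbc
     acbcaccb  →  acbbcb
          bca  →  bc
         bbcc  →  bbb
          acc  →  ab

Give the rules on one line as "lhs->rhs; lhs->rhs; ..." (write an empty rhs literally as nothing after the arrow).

ca->c; cc->b

  | ccaca => baca => bac
  | cacababa => ccababa => bababa
  | bbcaaacc => bbcaacc => bbcacc => bbccc => bbbc
  | acbcaccb => acbcccb => acbbcb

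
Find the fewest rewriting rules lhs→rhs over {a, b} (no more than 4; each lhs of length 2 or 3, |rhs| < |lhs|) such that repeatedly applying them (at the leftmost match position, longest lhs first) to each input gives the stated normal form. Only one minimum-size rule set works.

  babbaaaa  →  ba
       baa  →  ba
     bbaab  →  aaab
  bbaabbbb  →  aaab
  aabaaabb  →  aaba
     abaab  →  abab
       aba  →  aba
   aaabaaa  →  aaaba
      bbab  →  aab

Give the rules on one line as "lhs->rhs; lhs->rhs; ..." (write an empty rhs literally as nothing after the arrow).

  | babbaaaa => baaaaaa => baaaaa => baaaa => baaa => baa => ba
  | baa => ba
  | bbaab => aaab
  | bbaabbbb => aaabbbb => aaab

baa->ba; bb->a; bbb->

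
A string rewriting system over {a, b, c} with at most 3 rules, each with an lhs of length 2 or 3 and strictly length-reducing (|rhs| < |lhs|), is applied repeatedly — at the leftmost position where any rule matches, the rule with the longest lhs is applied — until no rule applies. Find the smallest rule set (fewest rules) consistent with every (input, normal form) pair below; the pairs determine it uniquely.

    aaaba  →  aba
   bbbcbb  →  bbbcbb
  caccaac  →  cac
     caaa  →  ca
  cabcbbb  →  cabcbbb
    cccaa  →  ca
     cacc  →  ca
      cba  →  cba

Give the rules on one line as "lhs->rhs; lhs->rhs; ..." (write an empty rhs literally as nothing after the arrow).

aa->a; cc->

  | aaaba => aaba => aba
  | bbbcbb
  | caccaac => caaac => caac => cac
  | caaa => caa => ca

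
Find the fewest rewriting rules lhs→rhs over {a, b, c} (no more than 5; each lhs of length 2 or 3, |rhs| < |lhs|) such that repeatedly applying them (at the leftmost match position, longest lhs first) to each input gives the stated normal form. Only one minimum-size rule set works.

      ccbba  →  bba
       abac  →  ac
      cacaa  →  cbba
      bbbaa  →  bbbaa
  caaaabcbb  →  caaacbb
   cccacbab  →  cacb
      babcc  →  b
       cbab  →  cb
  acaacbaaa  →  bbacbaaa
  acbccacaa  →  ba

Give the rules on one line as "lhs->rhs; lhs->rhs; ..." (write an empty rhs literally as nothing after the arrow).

  | ccbba => bba
  | abac => ac
  | cacaa => cbba
  | bbbaa

ab->; aca->bb; cbc->c; cc->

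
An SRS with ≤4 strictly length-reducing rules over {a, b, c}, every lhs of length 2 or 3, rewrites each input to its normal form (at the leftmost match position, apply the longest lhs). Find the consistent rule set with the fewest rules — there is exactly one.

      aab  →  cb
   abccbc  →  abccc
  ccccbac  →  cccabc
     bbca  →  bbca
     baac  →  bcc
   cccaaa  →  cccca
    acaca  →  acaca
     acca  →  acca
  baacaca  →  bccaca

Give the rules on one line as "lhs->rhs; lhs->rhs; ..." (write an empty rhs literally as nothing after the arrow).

  | aab => cb
  | abccbc => abccc
  | ccccbac => cccabc
  | bbca

aa->c; cba->ab; cbc->cc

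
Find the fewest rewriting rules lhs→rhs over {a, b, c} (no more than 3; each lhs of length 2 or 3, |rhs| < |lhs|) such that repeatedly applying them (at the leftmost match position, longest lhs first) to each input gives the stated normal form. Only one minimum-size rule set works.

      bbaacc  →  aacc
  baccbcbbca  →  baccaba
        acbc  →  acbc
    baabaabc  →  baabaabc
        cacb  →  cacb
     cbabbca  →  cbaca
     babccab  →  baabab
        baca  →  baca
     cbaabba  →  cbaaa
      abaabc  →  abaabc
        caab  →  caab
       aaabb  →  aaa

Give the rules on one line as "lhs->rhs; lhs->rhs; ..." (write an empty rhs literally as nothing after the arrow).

  | bbaacc => aacc
  | baccbcbbca => baccbcca => baccaba
  | acbc
  | baabaabc

bb->; bcc->ab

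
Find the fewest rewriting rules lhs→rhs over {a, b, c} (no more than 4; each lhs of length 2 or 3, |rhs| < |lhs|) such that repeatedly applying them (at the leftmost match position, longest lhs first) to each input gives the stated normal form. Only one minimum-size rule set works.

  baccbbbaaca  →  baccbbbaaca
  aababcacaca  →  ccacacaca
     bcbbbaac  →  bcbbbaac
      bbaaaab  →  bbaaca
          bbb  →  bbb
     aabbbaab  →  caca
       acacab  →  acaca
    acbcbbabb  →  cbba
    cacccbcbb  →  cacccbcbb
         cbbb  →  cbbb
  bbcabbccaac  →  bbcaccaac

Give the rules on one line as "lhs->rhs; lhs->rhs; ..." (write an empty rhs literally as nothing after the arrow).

aab->ca; ab->a; acb->

  | baccbbbaaca
  | aababcacaca => caabcacaca => ccacacaca
  | bcbbbaac
  | bbaaaab => bbaaca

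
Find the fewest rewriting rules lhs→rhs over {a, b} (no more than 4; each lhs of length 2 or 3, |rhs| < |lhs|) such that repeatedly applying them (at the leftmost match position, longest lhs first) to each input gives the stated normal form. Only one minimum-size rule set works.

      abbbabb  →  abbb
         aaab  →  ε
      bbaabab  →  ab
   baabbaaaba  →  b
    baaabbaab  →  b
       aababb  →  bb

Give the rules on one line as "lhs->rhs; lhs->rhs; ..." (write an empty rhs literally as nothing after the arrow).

aa->b; ba->; bab->

  | abbbabb => abbb
  | aaab => bab => ε
  | bbaabab => babab => ab
  | baabbaaaba => abbaaaba => abaaba => aaba => bba => b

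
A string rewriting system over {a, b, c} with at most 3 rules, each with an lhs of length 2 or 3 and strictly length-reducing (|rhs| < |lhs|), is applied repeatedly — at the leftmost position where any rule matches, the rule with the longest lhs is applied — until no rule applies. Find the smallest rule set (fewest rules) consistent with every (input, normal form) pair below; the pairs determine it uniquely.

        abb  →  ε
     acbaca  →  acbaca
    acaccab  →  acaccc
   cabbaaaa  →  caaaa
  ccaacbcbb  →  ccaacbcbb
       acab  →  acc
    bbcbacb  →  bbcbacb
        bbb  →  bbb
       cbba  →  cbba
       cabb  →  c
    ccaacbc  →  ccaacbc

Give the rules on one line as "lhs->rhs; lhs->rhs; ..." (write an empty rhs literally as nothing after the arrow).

  | abb => ε
  | acbaca
  | acaccab => acaccc
  | cabbaaaa => caaaa

ab->c; abb->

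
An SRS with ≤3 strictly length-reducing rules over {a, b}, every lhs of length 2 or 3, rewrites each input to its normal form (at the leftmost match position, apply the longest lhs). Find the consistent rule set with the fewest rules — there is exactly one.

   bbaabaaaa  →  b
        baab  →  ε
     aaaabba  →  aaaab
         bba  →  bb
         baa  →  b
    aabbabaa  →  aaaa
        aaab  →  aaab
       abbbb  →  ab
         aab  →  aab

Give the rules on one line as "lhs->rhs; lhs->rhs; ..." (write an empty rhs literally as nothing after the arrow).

  | bbaabaaaa => bbabaaaa => baaaa => baaa => baa => ba => b
  | baab => bab => ε
  | aaaabba => aaaaba => aaaab
  | bba => bb

abb->ab; ba->b; bab->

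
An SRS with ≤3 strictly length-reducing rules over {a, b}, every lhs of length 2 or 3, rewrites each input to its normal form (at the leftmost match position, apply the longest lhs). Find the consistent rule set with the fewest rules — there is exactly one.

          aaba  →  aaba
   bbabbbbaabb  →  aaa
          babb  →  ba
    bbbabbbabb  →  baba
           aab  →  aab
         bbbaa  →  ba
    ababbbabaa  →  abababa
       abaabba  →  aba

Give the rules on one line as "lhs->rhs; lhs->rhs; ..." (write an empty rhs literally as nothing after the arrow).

  | aaba
  | bbabbbbaabb => abbbbaabb => abbaabb => aaabb => aaa
  | babb => ba
  | bbbabbbabb => babbbabb => bababb => baba

baa->ba; bb->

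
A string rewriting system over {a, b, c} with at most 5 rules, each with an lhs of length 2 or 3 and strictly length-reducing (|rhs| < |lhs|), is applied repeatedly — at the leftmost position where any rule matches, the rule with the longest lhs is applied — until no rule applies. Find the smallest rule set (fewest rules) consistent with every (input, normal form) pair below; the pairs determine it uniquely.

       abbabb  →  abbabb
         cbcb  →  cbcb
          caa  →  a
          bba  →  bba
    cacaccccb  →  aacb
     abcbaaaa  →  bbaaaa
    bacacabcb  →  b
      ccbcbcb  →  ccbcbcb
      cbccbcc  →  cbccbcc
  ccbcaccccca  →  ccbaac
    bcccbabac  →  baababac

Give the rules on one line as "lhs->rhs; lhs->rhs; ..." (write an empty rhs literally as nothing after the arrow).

abc->b; bbb->b; ca->; ccc->aa

  | abbabb
  | cbcb
  | caa => a
  | bba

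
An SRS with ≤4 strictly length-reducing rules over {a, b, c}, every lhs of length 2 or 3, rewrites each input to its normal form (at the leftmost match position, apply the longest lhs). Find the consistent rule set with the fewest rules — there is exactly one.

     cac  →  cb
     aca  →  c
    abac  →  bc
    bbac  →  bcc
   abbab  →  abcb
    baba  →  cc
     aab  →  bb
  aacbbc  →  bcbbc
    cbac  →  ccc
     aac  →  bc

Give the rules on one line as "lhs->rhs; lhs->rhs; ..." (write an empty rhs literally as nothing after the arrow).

aa->b; ac->b; ba->c

  | cac => cb
  | aca => ba => c
  | abac => acc => bc
  | bbac => bcc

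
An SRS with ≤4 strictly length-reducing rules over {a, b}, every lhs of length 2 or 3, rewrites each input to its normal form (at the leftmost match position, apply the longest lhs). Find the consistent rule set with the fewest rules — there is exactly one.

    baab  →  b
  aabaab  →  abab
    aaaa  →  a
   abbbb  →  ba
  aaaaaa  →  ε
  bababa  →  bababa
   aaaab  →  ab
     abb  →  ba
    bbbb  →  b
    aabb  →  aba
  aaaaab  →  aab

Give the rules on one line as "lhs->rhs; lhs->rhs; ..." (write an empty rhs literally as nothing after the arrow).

  | baab => bbb => bb => b
  | aabaab => aabbb => abab
  | aaaa => a
  | abbbb => babb => bba => ba

aaa->; abb->ba; baa->bb; bb->b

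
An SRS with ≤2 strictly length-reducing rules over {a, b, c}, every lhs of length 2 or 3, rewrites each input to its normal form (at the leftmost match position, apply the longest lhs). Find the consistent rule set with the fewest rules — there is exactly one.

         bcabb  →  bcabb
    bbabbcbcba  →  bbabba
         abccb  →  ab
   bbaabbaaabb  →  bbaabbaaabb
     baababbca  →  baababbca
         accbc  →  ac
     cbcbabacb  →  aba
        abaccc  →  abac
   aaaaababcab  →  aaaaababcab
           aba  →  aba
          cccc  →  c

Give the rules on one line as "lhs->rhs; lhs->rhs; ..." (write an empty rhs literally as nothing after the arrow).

  | bcabb
  | bbabbcbcba => bbabbcba => bbabba
  | abccb => abcb => ab
  | bbaabbaaabb

cb->; cc->c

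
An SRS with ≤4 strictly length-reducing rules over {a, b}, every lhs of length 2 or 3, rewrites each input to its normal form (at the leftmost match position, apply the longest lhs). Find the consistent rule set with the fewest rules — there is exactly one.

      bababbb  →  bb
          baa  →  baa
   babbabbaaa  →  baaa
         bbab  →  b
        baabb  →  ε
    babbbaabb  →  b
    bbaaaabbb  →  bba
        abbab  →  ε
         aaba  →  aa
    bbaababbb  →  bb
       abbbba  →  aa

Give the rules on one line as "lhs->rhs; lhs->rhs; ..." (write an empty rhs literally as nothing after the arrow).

  | bababbb => abbb => bb
  | baa
  | babbabbaaa => babbaaa => baaa
  | bbab => b

ab->; bab->; bbb->a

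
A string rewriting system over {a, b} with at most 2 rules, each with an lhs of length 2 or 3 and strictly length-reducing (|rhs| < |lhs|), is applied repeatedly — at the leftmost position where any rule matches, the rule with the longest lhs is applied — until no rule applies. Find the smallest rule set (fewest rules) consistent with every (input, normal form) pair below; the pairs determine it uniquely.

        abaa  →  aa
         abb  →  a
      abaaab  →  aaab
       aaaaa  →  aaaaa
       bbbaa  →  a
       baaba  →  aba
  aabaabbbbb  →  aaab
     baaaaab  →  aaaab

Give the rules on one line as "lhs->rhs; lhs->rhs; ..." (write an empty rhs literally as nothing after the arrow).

baa->a; bb->

  | abaa => aa
  | abb => a
  | abaaab => aaab
  | aaaaa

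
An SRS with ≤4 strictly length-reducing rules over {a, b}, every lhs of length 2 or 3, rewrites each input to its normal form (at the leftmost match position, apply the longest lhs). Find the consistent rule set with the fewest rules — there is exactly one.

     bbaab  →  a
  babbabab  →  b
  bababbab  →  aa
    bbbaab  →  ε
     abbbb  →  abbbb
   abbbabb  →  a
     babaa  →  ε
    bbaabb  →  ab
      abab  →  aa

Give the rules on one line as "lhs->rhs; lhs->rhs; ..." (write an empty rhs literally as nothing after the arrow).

aaa->; ba->; bab->a

  | bbaab => bab => a
  | babbabab => ababab => aaab => b
  | bababbab => aabbab => aaba => aa
  | bbbaab => bbab => ba => ε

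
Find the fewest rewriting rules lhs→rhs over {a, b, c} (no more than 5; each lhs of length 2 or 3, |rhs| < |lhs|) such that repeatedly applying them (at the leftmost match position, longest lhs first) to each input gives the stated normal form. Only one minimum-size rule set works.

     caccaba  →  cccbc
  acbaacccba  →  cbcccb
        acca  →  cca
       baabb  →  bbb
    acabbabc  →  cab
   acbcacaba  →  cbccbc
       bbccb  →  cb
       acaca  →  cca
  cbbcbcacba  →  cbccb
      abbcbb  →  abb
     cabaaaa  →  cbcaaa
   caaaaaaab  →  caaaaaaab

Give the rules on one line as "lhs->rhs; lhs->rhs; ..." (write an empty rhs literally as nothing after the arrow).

  | caccaba => cccaba => cccbc
  | acbaacccba => cbaacccba => cbacccba => cbcccba => cbcccb
  | acca => cca
  | baabb => babb => bbb

aba->bc; ac->c; ba->b; bbc->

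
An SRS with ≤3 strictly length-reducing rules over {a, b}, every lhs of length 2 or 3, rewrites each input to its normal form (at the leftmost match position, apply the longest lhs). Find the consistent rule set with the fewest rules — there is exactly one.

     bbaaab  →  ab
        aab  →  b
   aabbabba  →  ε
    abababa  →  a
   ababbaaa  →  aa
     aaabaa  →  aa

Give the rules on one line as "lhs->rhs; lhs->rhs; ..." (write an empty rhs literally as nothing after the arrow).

aab->b; ba->; bbb->b

  | bbaaab => baab => ab
  | aab => b
  | aabbabba => bbabba => bbba => ba => ε
  | abababa => ababa => aba => a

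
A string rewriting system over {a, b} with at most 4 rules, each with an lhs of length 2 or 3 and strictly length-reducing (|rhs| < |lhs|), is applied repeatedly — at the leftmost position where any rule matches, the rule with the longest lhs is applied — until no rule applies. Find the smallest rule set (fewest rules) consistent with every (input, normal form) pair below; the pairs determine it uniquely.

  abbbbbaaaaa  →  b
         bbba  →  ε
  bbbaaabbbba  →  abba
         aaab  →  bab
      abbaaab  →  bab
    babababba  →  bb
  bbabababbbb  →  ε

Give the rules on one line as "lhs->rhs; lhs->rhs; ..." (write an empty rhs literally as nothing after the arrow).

  | abbbbbaaaaa => aabbaaaaa => bbaaaaa => bbbaaa => aaaa => baa => b
  | bbba => aa => ε
  | bbbaaabbbba => aaaabbbba => baabbbba => bbbbba => abba
  | aaab => bab

aa->; aaa->ba; aba->bb; bbb->a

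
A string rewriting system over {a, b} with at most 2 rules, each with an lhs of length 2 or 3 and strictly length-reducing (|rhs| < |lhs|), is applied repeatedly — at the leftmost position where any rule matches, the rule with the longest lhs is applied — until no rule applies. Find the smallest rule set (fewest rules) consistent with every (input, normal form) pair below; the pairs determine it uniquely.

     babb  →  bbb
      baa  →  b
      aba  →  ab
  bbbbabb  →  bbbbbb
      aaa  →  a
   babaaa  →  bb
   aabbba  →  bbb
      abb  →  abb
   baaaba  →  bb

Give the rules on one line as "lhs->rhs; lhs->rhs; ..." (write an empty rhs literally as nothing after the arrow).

  | babb => bbb
  | baa => ba => b
  | aba => ab
  | bbbbabb => bbbbbb

aa->; ba->b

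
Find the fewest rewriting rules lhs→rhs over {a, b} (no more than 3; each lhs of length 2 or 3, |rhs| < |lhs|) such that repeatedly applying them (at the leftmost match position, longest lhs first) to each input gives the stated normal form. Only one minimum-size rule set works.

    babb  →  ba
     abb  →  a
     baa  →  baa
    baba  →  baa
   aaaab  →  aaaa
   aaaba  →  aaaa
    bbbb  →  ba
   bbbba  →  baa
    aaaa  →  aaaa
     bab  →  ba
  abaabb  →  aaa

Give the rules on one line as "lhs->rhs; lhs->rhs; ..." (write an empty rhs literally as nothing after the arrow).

  | babb => bab => ba
  | abb => ab => a
  | baa
  | baba => baa

ab->a; bbb->ba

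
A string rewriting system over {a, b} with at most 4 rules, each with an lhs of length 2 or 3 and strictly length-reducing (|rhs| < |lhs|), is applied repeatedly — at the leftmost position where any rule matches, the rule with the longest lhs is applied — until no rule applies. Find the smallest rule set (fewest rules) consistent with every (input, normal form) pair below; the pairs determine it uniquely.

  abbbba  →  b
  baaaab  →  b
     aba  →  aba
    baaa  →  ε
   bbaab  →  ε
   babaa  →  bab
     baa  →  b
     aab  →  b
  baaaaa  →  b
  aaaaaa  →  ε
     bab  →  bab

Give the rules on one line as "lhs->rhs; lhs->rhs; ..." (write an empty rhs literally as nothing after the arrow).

aa->; aaa->b; bb->; bba->aa

  | abbbba => abba => aaa => b
  | baaaab => bbab => aab => b
  | aba
  | baaa => bb => ε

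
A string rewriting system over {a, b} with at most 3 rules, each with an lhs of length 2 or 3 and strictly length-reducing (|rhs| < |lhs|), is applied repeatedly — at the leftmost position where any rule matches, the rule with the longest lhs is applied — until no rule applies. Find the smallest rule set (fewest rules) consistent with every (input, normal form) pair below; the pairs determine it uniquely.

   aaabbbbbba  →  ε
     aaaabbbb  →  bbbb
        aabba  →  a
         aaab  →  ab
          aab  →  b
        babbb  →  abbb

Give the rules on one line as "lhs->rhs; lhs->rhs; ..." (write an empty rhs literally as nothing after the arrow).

  | aaabbbbbba => abbbbbba => abbbbba => abbbba => abbba => abba => aba => aa => ε
  | aaaabbbb => aabbbb => bbbb
  | aabba => bba => ba => a
  | aaab => ab

aa->; ba->a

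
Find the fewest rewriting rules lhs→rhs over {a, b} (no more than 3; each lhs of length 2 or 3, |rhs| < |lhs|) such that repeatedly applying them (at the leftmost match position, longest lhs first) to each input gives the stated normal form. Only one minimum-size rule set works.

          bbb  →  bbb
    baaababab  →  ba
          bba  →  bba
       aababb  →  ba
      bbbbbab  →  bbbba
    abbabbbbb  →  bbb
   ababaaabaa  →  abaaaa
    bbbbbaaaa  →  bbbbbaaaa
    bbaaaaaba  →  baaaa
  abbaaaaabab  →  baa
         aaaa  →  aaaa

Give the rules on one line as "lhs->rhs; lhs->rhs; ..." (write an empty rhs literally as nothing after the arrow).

aab->ba; abb->b; bab->a

  | bbb
  | baaababab => babaabab => aaabab => abaab => abba => ba
  | bba
  | aababb => baabb => bbab => ba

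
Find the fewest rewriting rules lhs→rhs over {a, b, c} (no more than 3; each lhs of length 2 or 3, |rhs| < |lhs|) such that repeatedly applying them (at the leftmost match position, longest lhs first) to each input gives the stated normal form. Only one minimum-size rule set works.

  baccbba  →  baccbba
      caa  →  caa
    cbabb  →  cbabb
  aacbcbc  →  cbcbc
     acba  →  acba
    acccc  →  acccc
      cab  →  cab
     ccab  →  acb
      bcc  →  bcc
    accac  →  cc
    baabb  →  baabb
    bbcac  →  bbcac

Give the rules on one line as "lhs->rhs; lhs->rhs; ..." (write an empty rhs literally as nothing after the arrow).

  | baccbba
  | caa
  | cbabb
  | aacbcbc => cbcbc

aac->c; cca->ac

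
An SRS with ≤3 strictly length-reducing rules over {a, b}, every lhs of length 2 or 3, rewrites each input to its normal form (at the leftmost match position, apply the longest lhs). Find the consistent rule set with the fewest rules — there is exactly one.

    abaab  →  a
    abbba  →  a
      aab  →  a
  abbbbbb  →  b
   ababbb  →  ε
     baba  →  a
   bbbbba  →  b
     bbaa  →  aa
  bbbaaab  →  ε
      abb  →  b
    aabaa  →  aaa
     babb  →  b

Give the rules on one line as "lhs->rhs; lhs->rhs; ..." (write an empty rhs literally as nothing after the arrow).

  | abaab => aab => a
  | abbba => bba => a
  | aab => a
  | abbbbbb => bbbbb => bbb => b

ab->; ba->b; bb->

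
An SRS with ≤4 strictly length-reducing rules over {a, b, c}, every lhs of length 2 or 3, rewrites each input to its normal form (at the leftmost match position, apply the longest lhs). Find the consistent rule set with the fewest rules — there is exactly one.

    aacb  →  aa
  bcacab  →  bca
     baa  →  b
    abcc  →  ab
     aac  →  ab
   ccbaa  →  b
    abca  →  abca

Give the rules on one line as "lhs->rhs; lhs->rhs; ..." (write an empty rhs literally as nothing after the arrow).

ac->b; ba->b; bb->a; cc->

  | aacb => abb => aa
  | bcacab => bcbab => bcbb => bca
  | baa => ba => b
  | abcc => ab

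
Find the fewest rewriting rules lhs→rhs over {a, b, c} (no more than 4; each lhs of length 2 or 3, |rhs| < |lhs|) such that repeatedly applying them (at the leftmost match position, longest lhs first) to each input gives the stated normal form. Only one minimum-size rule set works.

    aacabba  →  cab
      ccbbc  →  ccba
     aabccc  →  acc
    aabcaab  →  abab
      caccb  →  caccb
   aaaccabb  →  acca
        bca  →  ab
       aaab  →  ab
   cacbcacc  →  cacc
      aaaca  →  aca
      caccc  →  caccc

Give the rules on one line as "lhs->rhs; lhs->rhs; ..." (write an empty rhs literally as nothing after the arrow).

  | aacabba => cabba => cbca => cab
  | ccbbc => ccba
  | aabccc => bccc => acc
  | aabcaab => bcaab => abab

aa->; abb->bc; bc->a; bca->ab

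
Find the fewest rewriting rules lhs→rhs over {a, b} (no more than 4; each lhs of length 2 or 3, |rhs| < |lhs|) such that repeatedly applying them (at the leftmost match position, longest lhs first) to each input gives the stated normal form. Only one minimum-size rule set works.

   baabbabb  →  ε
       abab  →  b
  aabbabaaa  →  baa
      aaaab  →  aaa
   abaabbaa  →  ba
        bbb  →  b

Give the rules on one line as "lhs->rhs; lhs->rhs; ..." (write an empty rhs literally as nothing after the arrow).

  | baabbabb => bababb => bbabb => abbb => bb => ε
  | abab => bab => b
  | aabbabaaa => ababaaa => babaaa => bbaaa => abaa => baa
  | aaaab => aaa

ab->; aba->ba; bb->; bba->ab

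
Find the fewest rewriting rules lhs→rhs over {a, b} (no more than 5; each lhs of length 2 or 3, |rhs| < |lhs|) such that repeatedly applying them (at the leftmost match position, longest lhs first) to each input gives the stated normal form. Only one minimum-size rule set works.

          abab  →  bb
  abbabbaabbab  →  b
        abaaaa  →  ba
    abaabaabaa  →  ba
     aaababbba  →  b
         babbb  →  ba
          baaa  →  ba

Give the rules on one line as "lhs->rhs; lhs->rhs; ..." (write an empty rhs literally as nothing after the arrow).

  | abab => bb
  | abbabbaabbab => abbabaabbab => abbaaabbab => abbabbab => abbabab => abbaab => abbb => aba => b
  | abaaaa => baaa => ba
  | abaabaabaa => babaabaa => baaabaa => babaa => baaa => ba

aa->; aba->b; bab->ba; bbb->ba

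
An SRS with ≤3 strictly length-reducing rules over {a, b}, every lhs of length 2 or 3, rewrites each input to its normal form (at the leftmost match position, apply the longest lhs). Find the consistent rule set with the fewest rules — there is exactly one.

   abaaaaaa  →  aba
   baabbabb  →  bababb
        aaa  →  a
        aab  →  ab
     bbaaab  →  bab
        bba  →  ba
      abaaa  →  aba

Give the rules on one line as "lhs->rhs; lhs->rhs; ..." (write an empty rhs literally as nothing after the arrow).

  | abaaaaaa => abaaaaa => abaaaa => abaaa => abaa => aba
  | baabbabb => babbabb => bababb
  | aaa => aa => a
  | aab => ab

aa->a; bba->ba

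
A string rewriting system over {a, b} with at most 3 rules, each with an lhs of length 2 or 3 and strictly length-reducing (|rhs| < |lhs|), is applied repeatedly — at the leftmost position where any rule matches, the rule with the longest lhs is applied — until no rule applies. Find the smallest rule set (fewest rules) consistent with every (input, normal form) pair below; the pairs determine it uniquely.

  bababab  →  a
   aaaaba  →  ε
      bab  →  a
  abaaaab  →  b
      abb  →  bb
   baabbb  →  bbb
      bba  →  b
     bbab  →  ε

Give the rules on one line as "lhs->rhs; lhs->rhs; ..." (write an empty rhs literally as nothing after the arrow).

ab->b; ba->; bab->a

  | bababab => aabab => abab => bab => a
  | aaaaba => aaaba => aaba => aba => ba => ε
  | bab => a
  | abaaaab => baaaab => aaab => aab => ab => b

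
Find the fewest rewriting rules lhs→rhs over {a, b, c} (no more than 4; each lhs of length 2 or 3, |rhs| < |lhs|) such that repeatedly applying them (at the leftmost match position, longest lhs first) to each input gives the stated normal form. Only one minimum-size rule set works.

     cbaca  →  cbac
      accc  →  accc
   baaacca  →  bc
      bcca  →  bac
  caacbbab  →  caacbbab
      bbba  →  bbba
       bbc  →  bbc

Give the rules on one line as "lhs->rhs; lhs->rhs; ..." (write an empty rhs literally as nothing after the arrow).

  | cbaca => cbac
  | accc
  | baaacca => bacca => baac => bc
  | bcca => bac

aca->ac; baa->b; cca->ac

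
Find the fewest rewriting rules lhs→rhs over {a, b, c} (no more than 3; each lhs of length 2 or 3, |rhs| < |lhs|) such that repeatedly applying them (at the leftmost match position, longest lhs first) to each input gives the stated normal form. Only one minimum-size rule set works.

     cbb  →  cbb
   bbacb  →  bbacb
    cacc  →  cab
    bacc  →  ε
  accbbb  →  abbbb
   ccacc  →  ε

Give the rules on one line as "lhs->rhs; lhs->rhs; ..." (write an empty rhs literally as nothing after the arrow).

  | cbb
  | bbacb
  | cacc => cab
  | bacc => bab => ε

bab->; cc->b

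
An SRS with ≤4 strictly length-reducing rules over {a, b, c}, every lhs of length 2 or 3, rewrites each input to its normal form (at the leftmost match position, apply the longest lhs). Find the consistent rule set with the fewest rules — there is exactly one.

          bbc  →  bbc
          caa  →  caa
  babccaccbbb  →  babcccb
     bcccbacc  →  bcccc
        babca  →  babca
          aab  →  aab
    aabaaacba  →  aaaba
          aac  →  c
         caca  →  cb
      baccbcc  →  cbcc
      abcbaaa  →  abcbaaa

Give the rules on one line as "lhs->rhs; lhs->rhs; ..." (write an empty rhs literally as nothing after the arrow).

ac->c; aca->b; bac->a; cbb->

  | bbc
  | caa
  | babccaccbbb => babccccbbb => babcccb
  | bcccbacc => bcccac => bcccc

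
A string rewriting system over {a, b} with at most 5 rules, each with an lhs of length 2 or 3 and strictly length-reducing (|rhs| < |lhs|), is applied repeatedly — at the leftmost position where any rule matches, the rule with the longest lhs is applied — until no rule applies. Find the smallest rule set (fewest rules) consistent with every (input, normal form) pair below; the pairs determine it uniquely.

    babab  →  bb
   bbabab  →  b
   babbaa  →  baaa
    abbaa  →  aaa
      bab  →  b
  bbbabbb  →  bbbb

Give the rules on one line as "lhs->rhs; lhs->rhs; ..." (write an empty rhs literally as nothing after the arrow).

ab->; aba->; abb->a; bba->

  | babab => bb
  | bbabab => bab => b
  | babbaa => baaa
  | abbaa => aaa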